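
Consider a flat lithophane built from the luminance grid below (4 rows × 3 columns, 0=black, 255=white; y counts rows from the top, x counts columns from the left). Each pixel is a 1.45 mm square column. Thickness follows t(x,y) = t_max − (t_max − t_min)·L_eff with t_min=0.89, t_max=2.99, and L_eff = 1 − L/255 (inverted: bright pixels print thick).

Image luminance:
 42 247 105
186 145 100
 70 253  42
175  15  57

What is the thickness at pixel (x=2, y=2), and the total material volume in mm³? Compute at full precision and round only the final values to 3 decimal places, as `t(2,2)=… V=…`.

span = t_max - t_min = 2.99 - 0.89 = 2.100
L(2,2) = 42, L_eff = 1 - 42/255 = 0.835294 (inverted)
t(2,2) = 2.99 - 2.100·0.835294 = 1.236
Σt over all 4·3 pixels = 19137/850 ≈ 22.5141176
V = pitch²·Σt = 1.45²·19137/850 = 47.336

t(2,2)=1.236 V=47.336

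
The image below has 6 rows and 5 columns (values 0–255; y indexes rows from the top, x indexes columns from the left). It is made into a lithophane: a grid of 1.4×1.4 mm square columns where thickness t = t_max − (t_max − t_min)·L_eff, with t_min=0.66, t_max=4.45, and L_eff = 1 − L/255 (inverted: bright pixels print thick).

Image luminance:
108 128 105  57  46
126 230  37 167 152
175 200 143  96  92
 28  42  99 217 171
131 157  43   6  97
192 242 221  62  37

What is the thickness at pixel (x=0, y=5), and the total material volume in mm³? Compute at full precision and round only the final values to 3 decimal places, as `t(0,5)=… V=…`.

t(0,5)=3.514 V=143.883

span = t_max - t_min = 4.45 - 0.66 = 3.790
L(0,5) = 192, L_eff = 1 - 192/255 = 0.247059 (inverted)
t(0,5) = 4.45 - 3.790·0.247059 = 3.514
Σt over all 6·5 pixels = 1871953/25500 ≈ 73.4099216
V = pitch²·Σt = 1.4²·1871953/25500 = 143.883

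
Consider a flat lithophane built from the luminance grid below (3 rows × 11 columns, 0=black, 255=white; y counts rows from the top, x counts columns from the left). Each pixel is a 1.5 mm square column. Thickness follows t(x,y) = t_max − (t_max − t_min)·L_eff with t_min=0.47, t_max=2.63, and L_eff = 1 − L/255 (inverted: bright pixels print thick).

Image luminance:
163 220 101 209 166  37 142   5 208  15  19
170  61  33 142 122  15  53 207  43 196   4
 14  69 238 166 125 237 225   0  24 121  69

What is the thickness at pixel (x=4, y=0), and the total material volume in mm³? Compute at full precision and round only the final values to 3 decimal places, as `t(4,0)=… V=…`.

t(4,0)=1.876 V=103.871

span = t_max - t_min = 2.63 - 0.47 = 2.160
L(4,0) = 166, L_eff = 1 - 166/255 = 0.349020 (inverted)
t(4,0) = 2.63 - 2.160·0.349020 = 1.876
Σt over all 3·11 pixels = 392403/8500 ≈ 46.1650588
V = pitch²·Σt = 1.5²·392403/8500 = 103.871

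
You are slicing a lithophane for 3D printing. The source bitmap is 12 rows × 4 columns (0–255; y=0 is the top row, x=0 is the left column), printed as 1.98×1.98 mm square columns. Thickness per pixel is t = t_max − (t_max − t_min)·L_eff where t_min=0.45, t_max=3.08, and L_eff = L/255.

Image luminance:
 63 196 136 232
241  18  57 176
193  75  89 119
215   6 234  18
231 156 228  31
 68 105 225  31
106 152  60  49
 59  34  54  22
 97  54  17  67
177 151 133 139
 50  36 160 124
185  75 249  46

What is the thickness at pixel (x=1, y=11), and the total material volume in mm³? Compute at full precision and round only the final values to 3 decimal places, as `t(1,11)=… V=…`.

span = t_max - t_min = 3.08 - 0.45 = 2.630
L(1,11) = 75, L_eff = 75/255 = 0.294118
t(1,11) = 3.08 - 2.630·0.294118 = 2.306
Σt over all 12·4 pixels = 779821/8500 ≈ 91.7436471
V = pitch²·Σt = 1.98²·779821/8500 = 359.672

t(1,11)=2.306 V=359.672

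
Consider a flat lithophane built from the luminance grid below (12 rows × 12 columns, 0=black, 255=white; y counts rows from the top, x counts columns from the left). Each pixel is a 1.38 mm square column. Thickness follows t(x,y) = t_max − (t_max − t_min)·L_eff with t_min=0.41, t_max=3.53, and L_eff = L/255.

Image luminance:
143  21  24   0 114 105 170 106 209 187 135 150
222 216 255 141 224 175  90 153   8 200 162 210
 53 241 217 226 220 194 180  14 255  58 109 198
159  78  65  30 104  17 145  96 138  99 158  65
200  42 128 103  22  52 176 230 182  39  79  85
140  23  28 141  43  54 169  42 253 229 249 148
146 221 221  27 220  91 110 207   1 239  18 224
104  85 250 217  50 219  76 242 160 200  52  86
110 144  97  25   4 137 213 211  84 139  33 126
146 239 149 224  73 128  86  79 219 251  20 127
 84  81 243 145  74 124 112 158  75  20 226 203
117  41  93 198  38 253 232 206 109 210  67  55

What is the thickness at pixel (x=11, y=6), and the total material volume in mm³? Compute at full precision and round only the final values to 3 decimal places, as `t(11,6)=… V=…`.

span = t_max - t_min = 3.53 - 0.41 = 3.120
L(11,6) = 224, L_eff = 224/255 = 0.878431
t(11,6) = 3.53 - 3.120·0.878431 = 0.789
Σt over all 12·12 pixels = 116768/425 ≈ 274.7482353
V = pitch²·Σt = 1.38²·116768/425 = 523.231

t(11,6)=0.789 V=523.231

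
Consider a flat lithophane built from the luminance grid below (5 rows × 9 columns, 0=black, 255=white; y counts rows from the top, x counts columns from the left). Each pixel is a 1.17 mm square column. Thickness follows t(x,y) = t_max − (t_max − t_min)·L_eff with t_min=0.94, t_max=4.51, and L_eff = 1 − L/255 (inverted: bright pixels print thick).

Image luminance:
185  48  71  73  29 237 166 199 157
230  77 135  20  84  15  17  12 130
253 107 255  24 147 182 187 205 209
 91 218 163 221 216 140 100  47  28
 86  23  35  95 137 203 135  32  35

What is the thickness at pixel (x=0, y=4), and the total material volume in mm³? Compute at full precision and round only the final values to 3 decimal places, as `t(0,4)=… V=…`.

t(0,4)=2.144 V=162.524

span = t_max - t_min = 4.51 - 0.94 = 3.570
L(0,4) = 86, L_eff = 1 - 86/255 = 0.662745 (inverted)
t(0,4) = 4.51 - 3.570·0.662745 = 2.144
Σt over all 5·9 pixels = 118.726
V = pitch²·Σt = 1.17²·118.726 = 162.524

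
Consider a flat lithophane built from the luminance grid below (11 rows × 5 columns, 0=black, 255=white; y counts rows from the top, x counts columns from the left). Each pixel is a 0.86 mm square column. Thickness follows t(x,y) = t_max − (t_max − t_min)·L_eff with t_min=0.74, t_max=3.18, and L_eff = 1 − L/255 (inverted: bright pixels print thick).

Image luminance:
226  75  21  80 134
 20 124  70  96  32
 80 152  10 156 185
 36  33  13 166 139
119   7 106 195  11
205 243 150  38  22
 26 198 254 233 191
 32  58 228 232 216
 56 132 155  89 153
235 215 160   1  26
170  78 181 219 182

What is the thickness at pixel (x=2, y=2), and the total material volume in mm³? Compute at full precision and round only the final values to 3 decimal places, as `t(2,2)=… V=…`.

span = t_max - t_min = 3.18 - 0.74 = 2.440
L(2,2) = 10, L_eff = 1 - 10/255 = 0.960784 (inverted)
t(2,2) = 3.18 - 2.440·0.960784 = 0.836
Σt over all 11·5 pixels = 78349/750 ≈ 104.4653333
V = pitch²·Σt = 0.86²·78349/750 = 77.263

t(2,2)=0.836 V=77.263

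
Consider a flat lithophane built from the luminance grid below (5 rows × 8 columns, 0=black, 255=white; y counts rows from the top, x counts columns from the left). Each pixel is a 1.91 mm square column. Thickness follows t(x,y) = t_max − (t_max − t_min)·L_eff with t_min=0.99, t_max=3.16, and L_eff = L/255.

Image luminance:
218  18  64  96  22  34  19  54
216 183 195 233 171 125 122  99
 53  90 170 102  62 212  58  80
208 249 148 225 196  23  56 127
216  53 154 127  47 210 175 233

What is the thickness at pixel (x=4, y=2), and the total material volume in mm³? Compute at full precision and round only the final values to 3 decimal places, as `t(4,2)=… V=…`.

span = t_max - t_min = 3.16 - 0.99 = 2.170
L(4,2) = 62, L_eff = 62/255 = 0.243137
t(4,2) = 3.16 - 2.170·0.243137 = 2.632
Σt over all 5·8 pixels = 2107169/25500 ≈ 82.6340784
V = pitch²·Σt = 1.91²·2107169/25500 = 301.457

t(4,2)=2.632 V=301.457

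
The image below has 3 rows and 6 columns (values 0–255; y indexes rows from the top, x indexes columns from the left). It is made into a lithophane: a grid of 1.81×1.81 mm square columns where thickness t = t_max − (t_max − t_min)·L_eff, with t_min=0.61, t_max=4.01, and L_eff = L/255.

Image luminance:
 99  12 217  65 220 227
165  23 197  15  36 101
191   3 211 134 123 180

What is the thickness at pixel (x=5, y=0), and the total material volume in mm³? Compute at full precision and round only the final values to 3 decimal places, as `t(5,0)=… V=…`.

t(5,0)=0.983 V=139.540

span = t_max - t_min = 4.01 - 0.61 = 3.400
L(5,0) = 227, L_eff = 227/255 = 0.890196
t(5,0) = 4.01 - 3.400·0.890196 = 0.983
Σt over all 3·6 pixels = 6389/150 ≈ 42.5933333
V = pitch²·Σt = 1.81²·6389/150 = 139.540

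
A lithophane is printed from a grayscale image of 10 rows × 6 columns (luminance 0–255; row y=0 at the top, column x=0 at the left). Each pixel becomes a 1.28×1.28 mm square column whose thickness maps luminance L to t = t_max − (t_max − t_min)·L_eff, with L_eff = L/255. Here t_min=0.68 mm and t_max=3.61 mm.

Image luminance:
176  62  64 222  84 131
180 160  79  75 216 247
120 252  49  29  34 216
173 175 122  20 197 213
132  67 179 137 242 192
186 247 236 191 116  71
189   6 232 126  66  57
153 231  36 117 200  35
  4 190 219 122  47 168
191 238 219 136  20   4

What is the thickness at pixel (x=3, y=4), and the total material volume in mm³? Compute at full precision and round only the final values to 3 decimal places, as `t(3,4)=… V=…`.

t(3,4)=2.036 V=198.663

span = t_max - t_min = 3.61 - 0.68 = 2.930
L(3,4) = 137, L_eff = 137/255 = 0.537255
t(3,4) = 3.61 - 2.930·0.537255 = 2.036
Σt over all 10·6 pixels = 515331/4250 ≈ 121.2543529
V = pitch²·Σt = 1.28²·515331/4250 = 198.663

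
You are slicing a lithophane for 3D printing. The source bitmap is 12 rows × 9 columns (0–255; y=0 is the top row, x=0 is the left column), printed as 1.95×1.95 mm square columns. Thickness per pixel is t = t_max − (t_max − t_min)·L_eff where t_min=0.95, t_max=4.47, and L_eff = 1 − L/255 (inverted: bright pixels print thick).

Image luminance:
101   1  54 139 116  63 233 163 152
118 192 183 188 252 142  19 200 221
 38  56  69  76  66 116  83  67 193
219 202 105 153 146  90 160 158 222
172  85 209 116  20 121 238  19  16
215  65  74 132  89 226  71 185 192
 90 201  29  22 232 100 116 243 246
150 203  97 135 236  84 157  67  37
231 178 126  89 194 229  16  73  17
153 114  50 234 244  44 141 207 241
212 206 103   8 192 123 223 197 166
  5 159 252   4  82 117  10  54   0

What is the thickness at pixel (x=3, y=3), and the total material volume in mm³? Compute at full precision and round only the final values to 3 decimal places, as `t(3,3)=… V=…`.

t(3,3)=3.062 V=1132.337

span = t_max - t_min = 4.47 - 0.95 = 3.520
L(3,3) = 153, L_eff = 1 - 153/255 = 0.400000 (inverted)
t(3,3) = 4.47 - 3.520·0.400000 = 3.062
Σt over all 12·9 pixels = 379679/1275 ≈ 297.7874510
V = pitch²·Σt = 1.95²·379679/1275 = 1132.337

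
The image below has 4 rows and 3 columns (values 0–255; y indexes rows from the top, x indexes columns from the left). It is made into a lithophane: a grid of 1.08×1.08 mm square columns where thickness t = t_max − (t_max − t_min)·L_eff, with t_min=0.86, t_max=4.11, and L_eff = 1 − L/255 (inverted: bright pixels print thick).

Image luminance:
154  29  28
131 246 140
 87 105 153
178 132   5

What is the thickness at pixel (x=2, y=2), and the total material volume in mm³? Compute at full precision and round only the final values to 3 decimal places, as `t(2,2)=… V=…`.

span = t_max - t_min = 4.11 - 0.86 = 3.250
L(2,2) = 153, L_eff = 1 - 153/255 = 0.400000 (inverted)
t(2,2) = 4.11 - 3.250·0.400000 = 2.810
Σt over all 4·3 pixels = 35713/1275 ≈ 28.0101961
V = pitch²·Σt = 1.08²·35713/1275 = 32.671

t(2,2)=2.810 V=32.671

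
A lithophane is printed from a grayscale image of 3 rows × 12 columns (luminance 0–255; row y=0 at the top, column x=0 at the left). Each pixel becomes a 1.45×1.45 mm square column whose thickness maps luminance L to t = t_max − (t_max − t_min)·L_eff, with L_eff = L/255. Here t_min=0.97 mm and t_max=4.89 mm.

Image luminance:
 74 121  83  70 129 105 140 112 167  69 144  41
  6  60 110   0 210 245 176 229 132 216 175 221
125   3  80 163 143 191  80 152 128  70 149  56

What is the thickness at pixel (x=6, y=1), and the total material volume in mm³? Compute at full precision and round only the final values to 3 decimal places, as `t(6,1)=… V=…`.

span = t_max - t_min = 4.89 - 0.97 = 3.920
L(6,1) = 176, L_eff = 176/255 = 0.690196
t(6,1) = 4.89 - 3.920·0.690196 = 2.184
Σt over all 3·12 pixels = 138701/1275 ≈ 108.7850980
V = pitch²·Σt = 1.45²·138701/1275 = 228.721

t(6,1)=2.184 V=228.721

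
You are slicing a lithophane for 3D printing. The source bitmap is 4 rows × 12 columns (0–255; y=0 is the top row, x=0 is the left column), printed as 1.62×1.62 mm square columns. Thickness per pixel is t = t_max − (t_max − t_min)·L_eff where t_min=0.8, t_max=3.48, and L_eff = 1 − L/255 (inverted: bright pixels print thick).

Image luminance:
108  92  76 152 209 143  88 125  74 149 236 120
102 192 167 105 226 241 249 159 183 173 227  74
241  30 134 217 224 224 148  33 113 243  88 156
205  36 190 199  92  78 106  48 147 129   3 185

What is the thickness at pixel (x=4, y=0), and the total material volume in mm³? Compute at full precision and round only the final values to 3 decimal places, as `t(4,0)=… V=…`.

span = t_max - t_min = 3.48 - 0.8 = 2.680
L(4,0) = 209, L_eff = 1 - 209/255 = 0.180392 (inverted)
t(4,0) = 3.48 - 2.680·0.180392 = 2.997
Σt over all 4·12 pixels = 236571/2125 ≈ 111.3275294
V = pitch²·Σt = 1.62²·236571/2125 = 292.168

t(4,0)=2.997 V=292.168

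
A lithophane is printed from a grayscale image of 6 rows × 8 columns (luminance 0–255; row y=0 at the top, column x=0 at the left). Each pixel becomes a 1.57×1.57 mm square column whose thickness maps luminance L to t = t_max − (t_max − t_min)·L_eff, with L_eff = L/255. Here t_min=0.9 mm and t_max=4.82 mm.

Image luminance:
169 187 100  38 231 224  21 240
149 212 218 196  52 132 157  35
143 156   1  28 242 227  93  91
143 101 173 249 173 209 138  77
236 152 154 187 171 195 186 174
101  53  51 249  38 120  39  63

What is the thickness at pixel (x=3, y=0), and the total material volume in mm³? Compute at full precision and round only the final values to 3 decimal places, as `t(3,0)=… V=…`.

t(3,0)=4.236 V=313.600

span = t_max - t_min = 4.82 - 0.9 = 3.920
L(3,0) = 38, L_eff = 38/255 = 0.149020
t(3,0) = 4.82 - 3.920·0.149020 = 4.236
Σt over all 6·8 pixels = 270356/2125 ≈ 127.2263529
V = pitch²·Σt = 1.57²·270356/2125 = 313.600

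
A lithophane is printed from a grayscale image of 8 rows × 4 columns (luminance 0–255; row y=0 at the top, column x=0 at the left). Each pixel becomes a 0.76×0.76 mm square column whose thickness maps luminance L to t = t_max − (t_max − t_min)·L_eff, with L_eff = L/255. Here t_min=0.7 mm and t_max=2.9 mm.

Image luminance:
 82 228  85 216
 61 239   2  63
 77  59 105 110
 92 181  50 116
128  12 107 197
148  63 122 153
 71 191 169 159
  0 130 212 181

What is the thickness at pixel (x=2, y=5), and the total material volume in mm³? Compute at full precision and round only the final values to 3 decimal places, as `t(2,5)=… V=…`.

span = t_max - t_min = 2.9 - 0.7 = 2.200
L(2,5) = 122, L_eff = 122/255 = 0.478431
t(2,5) = 2.9 - 2.200·0.478431 = 1.847
Σt over all 8·4 pixels = 76421/1275 ≈ 59.9380392
V = pitch²·Σt = 0.76²·76421/1275 = 34.620

t(2,5)=1.847 V=34.620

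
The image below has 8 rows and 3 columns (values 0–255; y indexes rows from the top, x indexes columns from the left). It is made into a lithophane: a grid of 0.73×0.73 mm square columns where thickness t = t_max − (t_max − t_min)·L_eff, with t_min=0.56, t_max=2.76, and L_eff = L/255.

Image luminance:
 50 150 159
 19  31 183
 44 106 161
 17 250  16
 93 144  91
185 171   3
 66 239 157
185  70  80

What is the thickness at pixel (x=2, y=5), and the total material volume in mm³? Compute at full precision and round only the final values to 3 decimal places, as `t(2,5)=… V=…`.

span = t_max - t_min = 2.76 - 0.56 = 2.200
L(2,5) = 3, L_eff = 3/255 = 0.011765
t(2,5) = 2.76 - 2.200·0.011765 = 2.734
Σt over all 8·3 pixels = 18362/425 ≈ 43.2047059
V = pitch²·Σt = 0.73²·18362/425 = 23.024

t(2,5)=2.734 V=23.024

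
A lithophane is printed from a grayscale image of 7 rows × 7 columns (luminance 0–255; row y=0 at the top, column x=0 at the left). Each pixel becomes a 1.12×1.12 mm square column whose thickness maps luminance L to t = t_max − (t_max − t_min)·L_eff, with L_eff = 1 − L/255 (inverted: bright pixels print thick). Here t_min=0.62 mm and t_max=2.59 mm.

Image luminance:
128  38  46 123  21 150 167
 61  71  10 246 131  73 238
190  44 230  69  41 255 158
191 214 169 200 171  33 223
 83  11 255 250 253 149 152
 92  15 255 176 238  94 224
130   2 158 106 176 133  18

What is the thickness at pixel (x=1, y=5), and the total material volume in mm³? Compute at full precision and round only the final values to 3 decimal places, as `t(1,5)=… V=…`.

span = t_max - t_min = 2.59 - 0.62 = 1.970
L(1,5) = 15, L_eff = 1 - 15/255 = 0.941176 (inverted)
t(1,5) = 2.59 - 1.970·0.941176 = 0.736
Σt over all 7·7 pixels = 2086907/25500 ≈ 81.8394902
V = pitch²·Σt = 1.12²·2086907/25500 = 102.659

t(1,5)=0.736 V=102.659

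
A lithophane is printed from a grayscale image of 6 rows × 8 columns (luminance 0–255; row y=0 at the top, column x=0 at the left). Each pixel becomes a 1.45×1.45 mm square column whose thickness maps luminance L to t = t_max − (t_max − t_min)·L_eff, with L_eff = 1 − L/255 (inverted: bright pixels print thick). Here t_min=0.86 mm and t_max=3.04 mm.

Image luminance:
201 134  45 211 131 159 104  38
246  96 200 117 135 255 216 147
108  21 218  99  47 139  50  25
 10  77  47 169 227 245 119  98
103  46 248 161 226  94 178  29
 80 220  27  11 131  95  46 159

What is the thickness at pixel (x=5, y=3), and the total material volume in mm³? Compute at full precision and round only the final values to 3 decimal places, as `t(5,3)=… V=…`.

t(5,3)=2.955 V=194.421

span = t_max - t_min = 3.04 - 0.86 = 2.180
L(5,3) = 245, L_eff = 1 - 245/255 = 0.039216 (inverted)
t(5,3) = 3.04 - 2.180·0.039216 = 2.955
Σt over all 6·8 pixels = 196502/2125 ≈ 92.4715294
V = pitch²·Σt = 1.45²·196502/2125 = 194.421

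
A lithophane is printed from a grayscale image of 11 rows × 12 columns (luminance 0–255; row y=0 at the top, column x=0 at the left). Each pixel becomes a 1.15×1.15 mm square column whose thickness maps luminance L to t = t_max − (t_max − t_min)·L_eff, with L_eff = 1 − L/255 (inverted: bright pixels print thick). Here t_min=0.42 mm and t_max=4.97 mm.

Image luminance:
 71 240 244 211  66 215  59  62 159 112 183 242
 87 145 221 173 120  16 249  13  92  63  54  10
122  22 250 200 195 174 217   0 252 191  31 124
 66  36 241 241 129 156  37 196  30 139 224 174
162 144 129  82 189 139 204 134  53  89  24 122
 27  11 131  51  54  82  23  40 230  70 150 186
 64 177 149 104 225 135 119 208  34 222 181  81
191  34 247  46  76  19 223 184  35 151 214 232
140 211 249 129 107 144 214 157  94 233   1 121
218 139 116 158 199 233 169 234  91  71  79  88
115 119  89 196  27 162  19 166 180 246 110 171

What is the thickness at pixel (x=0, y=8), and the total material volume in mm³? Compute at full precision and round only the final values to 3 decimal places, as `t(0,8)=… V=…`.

span = t_max - t_min = 4.97 - 0.42 = 4.550
L(0,8) = 140, L_eff = 1 - 140/255 = 0.450980 (inverted)
t(0,8) = 4.97 - 4.550·0.450980 = 2.918
Σt over all 11·12 pixels = 188671/510 ≈ 369.9431373
V = pitch²·Σt = 1.15²·188671/510 = 489.250

t(0,8)=2.918 V=489.250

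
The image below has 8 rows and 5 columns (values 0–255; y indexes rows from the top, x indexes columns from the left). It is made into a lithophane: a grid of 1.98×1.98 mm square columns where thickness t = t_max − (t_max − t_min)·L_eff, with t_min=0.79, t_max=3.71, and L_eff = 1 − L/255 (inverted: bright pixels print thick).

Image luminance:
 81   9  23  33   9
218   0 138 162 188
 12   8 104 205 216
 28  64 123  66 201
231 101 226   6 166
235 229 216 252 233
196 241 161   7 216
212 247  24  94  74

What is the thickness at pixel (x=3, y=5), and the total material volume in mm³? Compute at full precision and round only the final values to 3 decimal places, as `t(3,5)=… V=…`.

span = t_max - t_min = 3.71 - 0.79 = 2.920
L(3,5) = 252, L_eff = 1 - 252/255 = 0.011765 (inverted)
t(3,5) = 3.71 - 2.920·0.011765 = 3.676
Σt over all 8·5 pixels = 117013/1275 ≈ 91.7749020
V = pitch²·Σt = 1.98²·117013/1275 = 359.794

t(3,5)=3.676 V=359.794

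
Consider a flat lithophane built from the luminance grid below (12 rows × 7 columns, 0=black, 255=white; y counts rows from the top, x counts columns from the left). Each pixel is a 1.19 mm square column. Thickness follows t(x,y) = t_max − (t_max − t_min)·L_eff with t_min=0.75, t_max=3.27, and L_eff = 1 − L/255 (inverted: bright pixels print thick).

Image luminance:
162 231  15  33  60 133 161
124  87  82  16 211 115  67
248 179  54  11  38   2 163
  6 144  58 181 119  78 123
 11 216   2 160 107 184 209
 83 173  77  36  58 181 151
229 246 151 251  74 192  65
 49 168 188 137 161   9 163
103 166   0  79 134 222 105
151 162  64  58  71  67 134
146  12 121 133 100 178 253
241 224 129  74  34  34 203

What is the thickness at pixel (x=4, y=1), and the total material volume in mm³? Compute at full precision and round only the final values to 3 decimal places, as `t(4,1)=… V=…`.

span = t_max - t_min = 3.27 - 0.75 = 2.520
L(4,1) = 211, L_eff = 1 - 211/255 = 0.172549 (inverted)
t(4,1) = 3.27 - 2.520·0.172549 = 2.835
Σt over all 12·7 pixels = 162.12
V = pitch²·Σt = 1.19²·162.12 = 229.578

t(4,1)=2.835 V=229.578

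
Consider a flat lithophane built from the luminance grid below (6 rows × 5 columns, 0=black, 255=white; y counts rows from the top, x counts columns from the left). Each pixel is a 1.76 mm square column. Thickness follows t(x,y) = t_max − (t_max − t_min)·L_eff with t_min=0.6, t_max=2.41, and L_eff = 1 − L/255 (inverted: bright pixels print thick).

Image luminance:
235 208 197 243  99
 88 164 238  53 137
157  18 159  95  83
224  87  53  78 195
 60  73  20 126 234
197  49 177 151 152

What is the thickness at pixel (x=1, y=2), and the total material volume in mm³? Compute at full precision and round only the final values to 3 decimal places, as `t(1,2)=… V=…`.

t(1,2)=0.728 V=144.804

span = t_max - t_min = 2.41 - 0.6 = 1.810
L(1,2) = 18, L_eff = 1 - 18/255 = 0.929412 (inverted)
t(1,2) = 2.41 - 1.810·0.929412 = 0.728
Σt over all 6·5 pixels = 7947/170 ≈ 46.7470588
V = pitch²·Σt = 1.76²·7947/170 = 144.804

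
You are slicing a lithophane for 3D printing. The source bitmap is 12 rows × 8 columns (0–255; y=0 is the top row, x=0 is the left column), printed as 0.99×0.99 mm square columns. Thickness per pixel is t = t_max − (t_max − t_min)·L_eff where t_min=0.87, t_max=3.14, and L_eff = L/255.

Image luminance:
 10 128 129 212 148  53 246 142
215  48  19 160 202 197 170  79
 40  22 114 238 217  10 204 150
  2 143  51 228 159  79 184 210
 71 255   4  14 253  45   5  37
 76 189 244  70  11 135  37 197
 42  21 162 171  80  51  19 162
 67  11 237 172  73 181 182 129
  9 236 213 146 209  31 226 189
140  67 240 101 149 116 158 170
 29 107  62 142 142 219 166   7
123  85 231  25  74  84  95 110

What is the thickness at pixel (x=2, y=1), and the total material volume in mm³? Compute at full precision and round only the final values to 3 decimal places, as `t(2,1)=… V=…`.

span = t_max - t_min = 3.14 - 0.87 = 2.270
L(2,1) = 19, L_eff = 19/255 = 0.074510
t(2,1) = 3.14 - 2.270·0.074510 = 2.971
Σt over all 12·8 pixels = 295757/1500 ≈ 197.1713333
V = pitch²·Σt = 0.99²·295757/1500 = 193.248

t(2,1)=2.971 V=193.248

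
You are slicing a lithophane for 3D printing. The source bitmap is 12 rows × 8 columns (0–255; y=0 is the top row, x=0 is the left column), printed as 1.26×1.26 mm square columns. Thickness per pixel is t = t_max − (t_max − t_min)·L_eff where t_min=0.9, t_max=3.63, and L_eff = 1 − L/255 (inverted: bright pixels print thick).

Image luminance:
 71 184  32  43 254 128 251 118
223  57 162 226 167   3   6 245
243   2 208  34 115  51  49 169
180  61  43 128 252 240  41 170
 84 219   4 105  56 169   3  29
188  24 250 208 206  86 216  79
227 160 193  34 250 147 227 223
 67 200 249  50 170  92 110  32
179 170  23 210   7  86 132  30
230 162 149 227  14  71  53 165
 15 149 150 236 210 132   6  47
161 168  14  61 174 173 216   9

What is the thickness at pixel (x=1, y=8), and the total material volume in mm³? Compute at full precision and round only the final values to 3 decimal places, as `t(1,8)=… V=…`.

t(1,8)=2.720 V=346.941

span = t_max - t_min = 3.63 - 0.9 = 2.730
L(1,8) = 170, L_eff = 1 - 170/255 = 0.333333 (inverted)
t(1,8) = 3.63 - 2.730·0.333333 = 2.720
Σt over all 12·8 pixels = 218.532
V = pitch²·Σt = 1.26²·218.532 = 346.941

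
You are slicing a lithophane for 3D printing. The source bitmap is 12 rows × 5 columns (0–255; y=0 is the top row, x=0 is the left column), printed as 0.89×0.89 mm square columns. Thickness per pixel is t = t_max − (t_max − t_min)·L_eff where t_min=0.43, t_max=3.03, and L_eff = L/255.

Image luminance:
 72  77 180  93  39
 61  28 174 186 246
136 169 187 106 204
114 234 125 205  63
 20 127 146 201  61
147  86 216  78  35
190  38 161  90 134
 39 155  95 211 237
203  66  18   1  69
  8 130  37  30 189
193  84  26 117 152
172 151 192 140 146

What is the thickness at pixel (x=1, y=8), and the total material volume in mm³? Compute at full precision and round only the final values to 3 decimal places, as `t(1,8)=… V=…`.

t(1,8)=2.357 V=85.127

span = t_max - t_min = 3.03 - 0.43 = 2.600
L(1,8) = 66, L_eff = 66/255 = 0.258824
t(1,8) = 3.03 - 2.600·0.258824 = 2.357
Σt over all 12·5 pixels = 1827/17 ≈ 107.4705882
V = pitch²·Σt = 0.89²·1827/17 = 85.127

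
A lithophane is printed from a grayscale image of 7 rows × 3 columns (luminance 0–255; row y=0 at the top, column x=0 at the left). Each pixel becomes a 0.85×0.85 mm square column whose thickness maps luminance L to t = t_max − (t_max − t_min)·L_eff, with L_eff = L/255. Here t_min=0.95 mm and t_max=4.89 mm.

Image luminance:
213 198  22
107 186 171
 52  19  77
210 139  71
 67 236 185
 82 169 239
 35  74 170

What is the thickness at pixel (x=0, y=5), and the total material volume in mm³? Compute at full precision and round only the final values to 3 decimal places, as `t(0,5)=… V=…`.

t(0,5)=3.623 V=43.807

span = t_max - t_min = 4.89 - 0.95 = 3.940
L(0,5) = 82, L_eff = 82/255 = 0.321569
t(0,5) = 4.89 - 3.940·0.321569 = 3.623
Σt over all 7·3 pixels = 1546127/25500 ≈ 60.6324314
V = pitch²·Σt = 0.85²·1546127/25500 = 43.807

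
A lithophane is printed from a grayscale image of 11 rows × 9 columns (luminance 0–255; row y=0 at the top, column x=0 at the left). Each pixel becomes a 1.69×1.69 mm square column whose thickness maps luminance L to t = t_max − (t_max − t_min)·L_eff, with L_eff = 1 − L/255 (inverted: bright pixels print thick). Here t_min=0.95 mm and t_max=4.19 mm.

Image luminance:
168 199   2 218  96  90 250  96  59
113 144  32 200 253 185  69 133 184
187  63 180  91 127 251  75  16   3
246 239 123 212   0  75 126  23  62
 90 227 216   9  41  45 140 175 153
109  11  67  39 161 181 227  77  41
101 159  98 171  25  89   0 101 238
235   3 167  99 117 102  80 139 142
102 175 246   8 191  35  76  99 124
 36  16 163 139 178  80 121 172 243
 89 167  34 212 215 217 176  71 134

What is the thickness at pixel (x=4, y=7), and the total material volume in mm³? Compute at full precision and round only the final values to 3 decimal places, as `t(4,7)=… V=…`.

span = t_max - t_min = 4.19 - 0.95 = 3.240
L(4,7) = 117, L_eff = 1 - 117/255 = 0.541176 (inverted)
t(4,7) = 4.19 - 3.240·0.541176 = 2.437
Σt over all 11·9 pixels = 2115297/8500 ≈ 248.8584706
V = pitch²·Σt = 1.69²·2115297/8500 = 710.765

t(4,7)=2.437 V=710.765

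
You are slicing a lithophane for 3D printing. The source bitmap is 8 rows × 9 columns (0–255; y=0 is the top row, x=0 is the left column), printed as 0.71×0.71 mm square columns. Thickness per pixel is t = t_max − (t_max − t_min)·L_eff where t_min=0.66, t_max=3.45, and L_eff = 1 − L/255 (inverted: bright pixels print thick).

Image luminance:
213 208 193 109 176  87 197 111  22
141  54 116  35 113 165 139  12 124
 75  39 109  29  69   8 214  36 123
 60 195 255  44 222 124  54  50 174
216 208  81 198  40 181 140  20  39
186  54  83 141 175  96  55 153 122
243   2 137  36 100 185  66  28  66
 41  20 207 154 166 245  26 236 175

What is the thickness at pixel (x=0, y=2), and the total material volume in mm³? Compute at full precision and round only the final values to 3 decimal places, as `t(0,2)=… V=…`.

span = t_max - t_min = 3.45 - 0.66 = 2.790
L(0,2) = 75, L_eff = 1 - 75/255 = 0.705882 (inverted)
t(0,2) = 3.45 - 2.790·0.705882 = 1.481
Σt over all 8·9 pixels = 296652/2125 ≈ 139.6009412
V = pitch²·Σt = 0.71²·296652/2125 = 70.373

t(0,2)=1.481 V=70.373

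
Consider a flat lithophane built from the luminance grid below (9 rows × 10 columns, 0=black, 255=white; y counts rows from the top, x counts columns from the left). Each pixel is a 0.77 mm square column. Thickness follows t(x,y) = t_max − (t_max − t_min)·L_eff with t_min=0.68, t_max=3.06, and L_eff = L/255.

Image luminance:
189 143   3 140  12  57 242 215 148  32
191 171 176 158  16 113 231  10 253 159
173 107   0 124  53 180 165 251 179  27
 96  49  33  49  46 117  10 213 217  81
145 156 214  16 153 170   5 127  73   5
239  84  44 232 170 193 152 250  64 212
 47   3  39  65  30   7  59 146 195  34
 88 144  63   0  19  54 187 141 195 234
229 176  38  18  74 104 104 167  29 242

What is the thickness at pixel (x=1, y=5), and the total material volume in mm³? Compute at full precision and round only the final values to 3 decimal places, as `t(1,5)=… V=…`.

span = t_max - t_min = 3.06 - 0.68 = 2.380
L(1,5) = 84, L_eff = 84/255 = 0.329412
t(1,5) = 3.06 - 2.380·0.329412 = 2.276
Σt over all 9·10 pixels = 177.736
V = pitch²·Σt = 0.77²·177.736 = 105.380

t(1,5)=2.276 V=105.380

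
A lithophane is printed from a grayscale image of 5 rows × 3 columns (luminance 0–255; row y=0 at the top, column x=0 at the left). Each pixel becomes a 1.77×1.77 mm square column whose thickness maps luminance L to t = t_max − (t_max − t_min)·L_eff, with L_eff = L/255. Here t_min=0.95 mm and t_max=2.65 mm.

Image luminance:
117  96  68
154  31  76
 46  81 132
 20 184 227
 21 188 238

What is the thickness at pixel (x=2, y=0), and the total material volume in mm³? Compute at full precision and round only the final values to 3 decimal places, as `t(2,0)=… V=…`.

span = t_max - t_min = 2.65 - 0.95 = 1.700
L(2,0) = 68, L_eff = 68/255 = 0.266667
t(2,0) = 2.65 - 1.700·0.266667 = 2.197
Σt over all 5·3 pixels = 8567/300 ≈ 28.5566667
V = pitch²·Σt = 1.77²·8567/300 = 89.465

t(2,0)=2.197 V=89.465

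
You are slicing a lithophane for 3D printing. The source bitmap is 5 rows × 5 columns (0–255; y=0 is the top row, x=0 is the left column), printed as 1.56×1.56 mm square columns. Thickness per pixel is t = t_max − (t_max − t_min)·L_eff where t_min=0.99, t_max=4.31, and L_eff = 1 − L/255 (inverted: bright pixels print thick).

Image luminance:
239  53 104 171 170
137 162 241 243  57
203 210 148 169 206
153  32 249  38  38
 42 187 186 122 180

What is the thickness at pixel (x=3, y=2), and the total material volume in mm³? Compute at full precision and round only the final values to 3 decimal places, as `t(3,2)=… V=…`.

span = t_max - t_min = 4.31 - 0.99 = 3.320
L(3,2) = 169, L_eff = 1 - 169/255 = 0.337255 (inverted)
t(3,2) = 4.31 - 3.320·0.337255 = 3.190
Σt over all 5·5 pixels = 22033/300 ≈ 73.4433333
V = pitch²·Σt = 1.56²·22033/300 = 178.732

t(3,2)=3.190 V=178.732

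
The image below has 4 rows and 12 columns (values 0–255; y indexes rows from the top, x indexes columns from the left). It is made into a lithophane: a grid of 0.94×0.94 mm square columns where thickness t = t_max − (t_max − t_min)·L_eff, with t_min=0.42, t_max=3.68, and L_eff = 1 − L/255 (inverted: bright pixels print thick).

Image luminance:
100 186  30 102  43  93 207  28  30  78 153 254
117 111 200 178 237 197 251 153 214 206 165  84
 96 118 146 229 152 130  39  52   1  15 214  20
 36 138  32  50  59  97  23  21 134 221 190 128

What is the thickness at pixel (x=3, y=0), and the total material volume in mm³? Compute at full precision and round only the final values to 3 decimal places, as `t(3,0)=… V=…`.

t(3,0)=1.724 V=82.857

span = t_max - t_min = 3.68 - 0.42 = 3.260
L(3,0) = 102, L_eff = 1 - 102/255 = 0.600000 (inverted)
t(3,0) = 3.68 - 3.260·0.600000 = 1.724
Σt over all 4·12 pixels = 597797/6375 ≈ 93.7720784
V = pitch²·Σt = 0.94²·597797/6375 = 82.857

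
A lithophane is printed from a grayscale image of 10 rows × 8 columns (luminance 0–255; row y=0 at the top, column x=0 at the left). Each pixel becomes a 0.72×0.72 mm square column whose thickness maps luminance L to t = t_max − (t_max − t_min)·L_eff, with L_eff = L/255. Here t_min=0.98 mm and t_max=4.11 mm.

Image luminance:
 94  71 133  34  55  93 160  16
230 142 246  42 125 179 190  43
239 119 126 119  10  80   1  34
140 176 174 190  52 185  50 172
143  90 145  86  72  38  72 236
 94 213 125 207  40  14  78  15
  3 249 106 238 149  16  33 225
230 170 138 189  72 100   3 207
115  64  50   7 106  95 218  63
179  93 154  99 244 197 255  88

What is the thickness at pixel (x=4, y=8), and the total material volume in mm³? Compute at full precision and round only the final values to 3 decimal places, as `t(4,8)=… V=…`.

t(4,8)=2.809 V=109.727

span = t_max - t_min = 4.11 - 0.98 = 3.130
L(4,8) = 106, L_eff = 106/255 = 0.415686
t(4,8) = 4.11 - 3.130·0.415686 = 2.809
Σt over all 10·8 pixels = 1799147/8500 ≈ 211.6643529
V = pitch²·Σt = 0.72²·1799147/8500 = 109.727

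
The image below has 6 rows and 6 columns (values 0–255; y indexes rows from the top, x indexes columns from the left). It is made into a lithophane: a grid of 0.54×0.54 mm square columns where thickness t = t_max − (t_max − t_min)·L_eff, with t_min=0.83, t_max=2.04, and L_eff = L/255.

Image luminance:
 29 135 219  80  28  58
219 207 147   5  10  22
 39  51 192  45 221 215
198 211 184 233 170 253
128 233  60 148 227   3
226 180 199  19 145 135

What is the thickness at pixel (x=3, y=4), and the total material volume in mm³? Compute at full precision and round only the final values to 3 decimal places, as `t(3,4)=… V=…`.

t(3,4)=1.338 V=14.671

span = t_max - t_min = 2.04 - 0.83 = 1.210
L(3,4) = 148, L_eff = 148/255 = 0.580392
t(3,4) = 2.04 - 1.210·0.580392 = 1.338
Σt over all 6·6 pixels = 641483/12750 ≈ 50.3123922
V = pitch²·Σt = 0.54²·641483/12750 = 14.671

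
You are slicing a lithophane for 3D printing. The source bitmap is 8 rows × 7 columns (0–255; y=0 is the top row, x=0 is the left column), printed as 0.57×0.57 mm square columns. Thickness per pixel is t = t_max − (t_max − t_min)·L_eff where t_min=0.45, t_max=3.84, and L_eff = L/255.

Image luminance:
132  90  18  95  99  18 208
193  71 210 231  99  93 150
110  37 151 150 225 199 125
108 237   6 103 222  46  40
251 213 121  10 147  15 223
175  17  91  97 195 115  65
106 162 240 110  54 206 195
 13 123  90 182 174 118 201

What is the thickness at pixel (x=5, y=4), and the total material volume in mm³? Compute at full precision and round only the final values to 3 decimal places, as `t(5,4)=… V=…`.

t(5,4)=3.641 V=38.876

span = t_max - t_min = 3.84 - 0.45 = 3.390
L(5,4) = 15, L_eff = 15/255 = 0.058824
t(5,4) = 3.84 - 3.390·0.058824 = 3.641
Σt over all 8·7 pixels = 203413/1700 ≈ 119.6547059
V = pitch²·Σt = 0.57²·203413/1700 = 38.876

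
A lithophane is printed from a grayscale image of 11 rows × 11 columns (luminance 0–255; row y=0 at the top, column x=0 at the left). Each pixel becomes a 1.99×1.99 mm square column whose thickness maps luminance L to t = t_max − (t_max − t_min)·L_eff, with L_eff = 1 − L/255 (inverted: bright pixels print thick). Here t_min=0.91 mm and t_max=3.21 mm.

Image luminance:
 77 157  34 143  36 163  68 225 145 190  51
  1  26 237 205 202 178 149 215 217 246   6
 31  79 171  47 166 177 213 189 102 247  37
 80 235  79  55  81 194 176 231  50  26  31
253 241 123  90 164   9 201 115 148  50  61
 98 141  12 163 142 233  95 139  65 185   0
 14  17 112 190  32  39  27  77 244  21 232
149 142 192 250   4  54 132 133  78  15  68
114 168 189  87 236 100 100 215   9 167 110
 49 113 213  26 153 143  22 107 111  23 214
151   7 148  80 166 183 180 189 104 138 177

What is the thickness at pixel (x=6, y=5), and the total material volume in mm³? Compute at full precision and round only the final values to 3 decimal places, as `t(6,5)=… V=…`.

span = t_max - t_min = 3.21 - 0.91 = 2.300
L(6,5) = 95, L_eff = 1 - 95/255 = 0.627451 (inverted)
t(6,5) = 3.21 - 2.300·0.627451 = 1.767
Σt over all 11·11 pixels = 1242821/5100 ≈ 243.6903922
V = pitch²·Σt = 1.99²·1242821/5100 = 965.038

t(6,5)=1.767 V=965.038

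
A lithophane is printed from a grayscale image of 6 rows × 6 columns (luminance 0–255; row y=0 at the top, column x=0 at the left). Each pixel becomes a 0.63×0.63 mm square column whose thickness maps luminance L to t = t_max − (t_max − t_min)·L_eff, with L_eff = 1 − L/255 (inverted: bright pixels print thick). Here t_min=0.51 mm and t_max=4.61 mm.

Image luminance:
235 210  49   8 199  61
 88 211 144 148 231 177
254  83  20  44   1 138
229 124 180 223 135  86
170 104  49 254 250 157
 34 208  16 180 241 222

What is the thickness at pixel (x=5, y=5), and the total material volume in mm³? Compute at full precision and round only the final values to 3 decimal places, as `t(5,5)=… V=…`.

span = t_max - t_min = 4.61 - 0.51 = 4.100
L(5,5) = 222, L_eff = 1 - 222/255 = 0.129412 (inverted)
t(5,5) = 4.61 - 4.100·0.129412 = 4.079
Σt over all 6·6 pixels = 86167/850 ≈ 101.3729412
V = pitch²·Σt = 0.63²·86167/850 = 40.235

t(5,5)=4.079 V=40.235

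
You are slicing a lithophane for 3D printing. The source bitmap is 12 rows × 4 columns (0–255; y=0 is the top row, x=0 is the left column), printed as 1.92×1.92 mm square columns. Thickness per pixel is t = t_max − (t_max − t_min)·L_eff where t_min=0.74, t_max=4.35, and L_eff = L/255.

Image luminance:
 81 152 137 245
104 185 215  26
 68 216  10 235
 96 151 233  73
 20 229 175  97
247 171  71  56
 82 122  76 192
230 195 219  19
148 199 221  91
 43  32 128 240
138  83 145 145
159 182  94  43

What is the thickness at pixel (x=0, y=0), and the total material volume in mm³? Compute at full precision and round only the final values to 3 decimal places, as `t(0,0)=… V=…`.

t(0,0)=3.203 V=429.508

span = t_max - t_min = 4.35 - 0.74 = 3.610
L(0,0) = 81, L_eff = 81/255 = 0.317647
t(0,0) = 4.35 - 3.610·0.317647 = 3.203
Σt over all 12·4 pixels = 990347/8500 ≈ 116.5114118
V = pitch²·Σt = 1.92²·990347/8500 = 429.508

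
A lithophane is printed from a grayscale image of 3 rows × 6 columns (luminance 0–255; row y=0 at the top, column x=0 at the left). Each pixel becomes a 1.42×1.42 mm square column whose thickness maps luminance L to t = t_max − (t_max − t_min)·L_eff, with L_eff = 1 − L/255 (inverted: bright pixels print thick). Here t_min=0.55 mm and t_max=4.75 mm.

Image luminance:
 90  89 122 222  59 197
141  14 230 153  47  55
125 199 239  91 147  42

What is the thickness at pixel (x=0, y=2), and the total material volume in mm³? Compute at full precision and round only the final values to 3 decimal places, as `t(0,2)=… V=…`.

span = t_max - t_min = 4.75 - 0.55 = 4.200
L(0,2) = 125, L_eff = 1 - 125/255 = 0.509804 (inverted)
t(0,2) = 4.75 - 4.200·0.509804 = 2.609
Σt over all 3·6 pixels = 40083/850 ≈ 47.1564706
V = pitch²·Σt = 1.42²·40083/850 = 95.086

t(0,2)=2.609 V=95.086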